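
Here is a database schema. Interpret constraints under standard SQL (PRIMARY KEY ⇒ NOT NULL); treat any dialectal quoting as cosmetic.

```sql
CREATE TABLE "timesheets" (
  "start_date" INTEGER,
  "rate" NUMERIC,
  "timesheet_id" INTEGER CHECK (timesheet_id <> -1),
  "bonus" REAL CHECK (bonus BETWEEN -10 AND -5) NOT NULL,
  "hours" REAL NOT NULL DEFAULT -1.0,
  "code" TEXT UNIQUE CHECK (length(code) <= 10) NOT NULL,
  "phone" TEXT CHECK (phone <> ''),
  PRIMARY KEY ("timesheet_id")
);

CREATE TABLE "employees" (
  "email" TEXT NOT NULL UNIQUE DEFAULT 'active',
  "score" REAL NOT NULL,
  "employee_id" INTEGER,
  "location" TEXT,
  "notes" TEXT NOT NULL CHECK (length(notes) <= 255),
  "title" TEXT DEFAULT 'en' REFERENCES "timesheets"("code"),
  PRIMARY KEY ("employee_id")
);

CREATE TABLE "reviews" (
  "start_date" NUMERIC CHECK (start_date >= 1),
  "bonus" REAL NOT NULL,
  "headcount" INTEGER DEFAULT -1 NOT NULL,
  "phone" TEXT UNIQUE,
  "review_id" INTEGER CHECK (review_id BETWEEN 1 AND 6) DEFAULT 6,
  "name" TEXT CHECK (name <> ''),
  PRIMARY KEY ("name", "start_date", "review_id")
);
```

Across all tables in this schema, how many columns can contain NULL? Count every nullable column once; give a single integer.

timesheets: 3 nullable (start_date, rate, phone — PK (timesheet_id) and explicit NOT NULL columns excluded).
employees: 2 nullable (location, title — PK (employee_id) and explicit NOT NULL columns excluded).
reviews: 1 nullable (phone — PK (name, start_date, review_id) and explicit NOT NULL columns excluded).
Total: 3 + 2 + 1 = 6.

6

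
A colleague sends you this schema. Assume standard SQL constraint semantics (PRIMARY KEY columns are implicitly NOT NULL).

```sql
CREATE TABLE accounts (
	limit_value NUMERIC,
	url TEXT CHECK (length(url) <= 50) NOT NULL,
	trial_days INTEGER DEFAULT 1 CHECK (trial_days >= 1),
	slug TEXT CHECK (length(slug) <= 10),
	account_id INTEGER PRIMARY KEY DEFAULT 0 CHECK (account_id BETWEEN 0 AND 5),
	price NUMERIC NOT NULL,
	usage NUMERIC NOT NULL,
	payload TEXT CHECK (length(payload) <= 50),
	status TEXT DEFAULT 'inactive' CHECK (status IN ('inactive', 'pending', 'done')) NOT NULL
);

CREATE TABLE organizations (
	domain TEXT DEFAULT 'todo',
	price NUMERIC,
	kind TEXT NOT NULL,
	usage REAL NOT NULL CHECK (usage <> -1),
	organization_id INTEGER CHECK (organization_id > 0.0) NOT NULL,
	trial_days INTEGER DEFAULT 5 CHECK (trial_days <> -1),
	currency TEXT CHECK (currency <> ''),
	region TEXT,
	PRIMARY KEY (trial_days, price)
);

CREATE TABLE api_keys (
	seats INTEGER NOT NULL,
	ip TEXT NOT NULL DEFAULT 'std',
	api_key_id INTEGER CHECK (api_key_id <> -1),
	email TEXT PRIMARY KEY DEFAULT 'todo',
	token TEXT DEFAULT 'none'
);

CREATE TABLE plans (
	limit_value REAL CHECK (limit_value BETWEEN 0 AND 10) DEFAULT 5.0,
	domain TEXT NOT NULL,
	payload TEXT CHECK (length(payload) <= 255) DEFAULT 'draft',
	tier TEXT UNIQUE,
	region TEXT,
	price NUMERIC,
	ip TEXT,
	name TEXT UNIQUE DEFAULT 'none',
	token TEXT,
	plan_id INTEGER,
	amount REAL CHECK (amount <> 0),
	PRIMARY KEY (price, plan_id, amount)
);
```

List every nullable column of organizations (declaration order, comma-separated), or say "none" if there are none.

- domain: DEFAULT only fills an omitted column; an explicit NULL is still allowed → nullable.
- price: part of the PRIMARY KEY, which implies NOT NULL → not nullable.
- kind: declared NOT NULL → not nullable.
- usage: declared NOT NULL → not nullable.
- organization_id: declared NOT NULL → not nullable.
- trial_days: part of the PRIMARY KEY, which implies NOT NULL → not nullable.
- currency: CHECK does not forbid NULL (a CHECK constraint passes when its expression is NULL) → nullable.
- region: no NOT NULL constraint applies → nullable.

domain, currency, region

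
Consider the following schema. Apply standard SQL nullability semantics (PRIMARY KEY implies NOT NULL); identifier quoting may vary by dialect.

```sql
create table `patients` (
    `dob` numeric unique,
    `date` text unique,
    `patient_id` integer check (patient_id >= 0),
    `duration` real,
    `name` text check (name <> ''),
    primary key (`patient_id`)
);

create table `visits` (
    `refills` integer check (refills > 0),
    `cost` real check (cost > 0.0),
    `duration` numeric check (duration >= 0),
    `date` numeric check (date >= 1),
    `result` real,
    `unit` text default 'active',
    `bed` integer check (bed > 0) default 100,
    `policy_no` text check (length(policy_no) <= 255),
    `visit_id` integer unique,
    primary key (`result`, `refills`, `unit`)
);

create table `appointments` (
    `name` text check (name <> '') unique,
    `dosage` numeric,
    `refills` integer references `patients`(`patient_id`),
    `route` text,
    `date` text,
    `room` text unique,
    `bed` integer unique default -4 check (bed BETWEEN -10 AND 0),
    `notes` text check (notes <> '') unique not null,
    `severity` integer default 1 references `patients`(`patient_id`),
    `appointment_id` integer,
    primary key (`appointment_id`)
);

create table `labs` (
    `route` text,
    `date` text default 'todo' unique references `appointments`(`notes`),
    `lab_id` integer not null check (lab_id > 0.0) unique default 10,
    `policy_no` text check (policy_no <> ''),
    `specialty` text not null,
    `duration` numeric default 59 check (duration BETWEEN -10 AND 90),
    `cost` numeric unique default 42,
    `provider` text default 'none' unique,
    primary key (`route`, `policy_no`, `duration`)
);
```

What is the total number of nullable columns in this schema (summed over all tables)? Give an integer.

21

patients: 4 nullable (dob, date, duration, name — PK (patient_id) and explicit NOT NULL columns excluded).
visits: 6 nullable (cost, duration, date, bed, policy_no, visit_id — PK (result, refills, unit) and explicit NOT NULL columns excluded).
appointments: 8 nullable (name, dosage, refills, route, date, room, bed, severity — PK (appointment_id) and explicit NOT NULL columns excluded).
labs: 3 nullable (date, cost, provider — PK (route, policy_no, duration) and explicit NOT NULL columns excluded).
Total: 4 + 6 + 8 + 3 = 21.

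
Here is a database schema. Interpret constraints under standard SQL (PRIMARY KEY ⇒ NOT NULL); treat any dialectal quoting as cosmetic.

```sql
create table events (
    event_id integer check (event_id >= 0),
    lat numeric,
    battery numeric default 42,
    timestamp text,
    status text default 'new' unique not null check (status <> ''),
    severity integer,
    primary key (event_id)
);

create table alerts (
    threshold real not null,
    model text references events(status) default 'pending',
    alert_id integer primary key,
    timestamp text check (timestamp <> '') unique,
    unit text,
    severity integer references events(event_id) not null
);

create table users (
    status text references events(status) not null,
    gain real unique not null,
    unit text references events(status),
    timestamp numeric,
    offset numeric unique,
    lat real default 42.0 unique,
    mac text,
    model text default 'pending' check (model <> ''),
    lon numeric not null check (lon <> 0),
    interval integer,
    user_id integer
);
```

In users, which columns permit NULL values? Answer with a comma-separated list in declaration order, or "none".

unit, timestamp, offset, lat, mac, model, interval, user_id

- status: declared NOT NULL → not nullable.
- gain: declared NOT NULL → not nullable.
- unit: a foreign key column may be NULL unless separately constrained → nullable.
- timestamp: no NOT NULL constraint applies → nullable.
- offset: UNIQUE does not imply NOT NULL → nullable.
- lat: UNIQUE does not imply NOT NULL → nullable.
- mac: no NOT NULL constraint applies → nullable.
- model: CHECK does not forbid NULL (a CHECK constraint passes when its expression is NULL) → nullable.
- lon: declared NOT NULL → not nullable.
- interval: no NOT NULL constraint applies → nullable.
- user_id: no NOT NULL constraint applies → nullable.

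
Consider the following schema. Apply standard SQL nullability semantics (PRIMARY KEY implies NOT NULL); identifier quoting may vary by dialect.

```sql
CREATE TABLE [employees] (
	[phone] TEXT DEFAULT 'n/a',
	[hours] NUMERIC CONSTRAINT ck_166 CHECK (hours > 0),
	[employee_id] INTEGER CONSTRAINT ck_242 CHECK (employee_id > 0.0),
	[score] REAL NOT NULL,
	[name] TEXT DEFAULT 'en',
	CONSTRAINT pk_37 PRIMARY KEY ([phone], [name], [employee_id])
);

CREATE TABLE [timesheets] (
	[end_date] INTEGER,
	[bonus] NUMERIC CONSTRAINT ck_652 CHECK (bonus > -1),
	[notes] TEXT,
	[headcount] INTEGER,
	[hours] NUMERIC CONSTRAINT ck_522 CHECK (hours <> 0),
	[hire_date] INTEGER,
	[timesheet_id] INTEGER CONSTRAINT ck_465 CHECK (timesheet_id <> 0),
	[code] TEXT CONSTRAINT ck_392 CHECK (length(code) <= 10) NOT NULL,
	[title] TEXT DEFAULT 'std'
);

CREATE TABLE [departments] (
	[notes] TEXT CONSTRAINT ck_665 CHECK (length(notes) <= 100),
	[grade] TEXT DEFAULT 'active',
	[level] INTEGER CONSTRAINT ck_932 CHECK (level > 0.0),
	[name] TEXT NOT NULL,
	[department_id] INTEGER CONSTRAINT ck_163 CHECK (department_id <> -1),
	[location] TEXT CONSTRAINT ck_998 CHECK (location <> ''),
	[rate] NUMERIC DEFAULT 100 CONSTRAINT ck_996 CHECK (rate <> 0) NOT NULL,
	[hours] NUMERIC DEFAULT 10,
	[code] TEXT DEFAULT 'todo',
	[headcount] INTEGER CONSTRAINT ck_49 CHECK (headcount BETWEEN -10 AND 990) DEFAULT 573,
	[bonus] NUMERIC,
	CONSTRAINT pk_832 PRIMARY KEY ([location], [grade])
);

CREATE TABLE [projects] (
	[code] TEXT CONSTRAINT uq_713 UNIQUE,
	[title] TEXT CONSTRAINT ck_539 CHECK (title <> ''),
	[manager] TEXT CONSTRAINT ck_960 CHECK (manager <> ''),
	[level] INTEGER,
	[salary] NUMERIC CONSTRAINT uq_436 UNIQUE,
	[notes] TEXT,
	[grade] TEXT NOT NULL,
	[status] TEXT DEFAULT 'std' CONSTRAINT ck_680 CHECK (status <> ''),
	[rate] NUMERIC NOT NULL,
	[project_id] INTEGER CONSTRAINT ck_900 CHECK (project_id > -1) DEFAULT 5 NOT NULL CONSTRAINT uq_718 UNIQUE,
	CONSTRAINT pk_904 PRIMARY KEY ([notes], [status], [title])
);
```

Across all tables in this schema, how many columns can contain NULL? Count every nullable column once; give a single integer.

20

employees: 1 nullable (hours — PK (phone, name, employee_id) and explicit NOT NULL columns excluded).
timesheets: 8 nullable (end_date, bonus, notes, headcount, hours, hire_date, timesheet_id, title — PK none and explicit NOT NULL columns excluded).
departments: 7 nullable (notes, level, department_id, hours, code, headcount, bonus — PK (location, grade) and explicit NOT NULL columns excluded).
projects: 4 nullable (code, manager, level, salary — PK (notes, status, title) and explicit NOT NULL columns excluded).
Total: 1 + 8 + 7 + 4 = 20.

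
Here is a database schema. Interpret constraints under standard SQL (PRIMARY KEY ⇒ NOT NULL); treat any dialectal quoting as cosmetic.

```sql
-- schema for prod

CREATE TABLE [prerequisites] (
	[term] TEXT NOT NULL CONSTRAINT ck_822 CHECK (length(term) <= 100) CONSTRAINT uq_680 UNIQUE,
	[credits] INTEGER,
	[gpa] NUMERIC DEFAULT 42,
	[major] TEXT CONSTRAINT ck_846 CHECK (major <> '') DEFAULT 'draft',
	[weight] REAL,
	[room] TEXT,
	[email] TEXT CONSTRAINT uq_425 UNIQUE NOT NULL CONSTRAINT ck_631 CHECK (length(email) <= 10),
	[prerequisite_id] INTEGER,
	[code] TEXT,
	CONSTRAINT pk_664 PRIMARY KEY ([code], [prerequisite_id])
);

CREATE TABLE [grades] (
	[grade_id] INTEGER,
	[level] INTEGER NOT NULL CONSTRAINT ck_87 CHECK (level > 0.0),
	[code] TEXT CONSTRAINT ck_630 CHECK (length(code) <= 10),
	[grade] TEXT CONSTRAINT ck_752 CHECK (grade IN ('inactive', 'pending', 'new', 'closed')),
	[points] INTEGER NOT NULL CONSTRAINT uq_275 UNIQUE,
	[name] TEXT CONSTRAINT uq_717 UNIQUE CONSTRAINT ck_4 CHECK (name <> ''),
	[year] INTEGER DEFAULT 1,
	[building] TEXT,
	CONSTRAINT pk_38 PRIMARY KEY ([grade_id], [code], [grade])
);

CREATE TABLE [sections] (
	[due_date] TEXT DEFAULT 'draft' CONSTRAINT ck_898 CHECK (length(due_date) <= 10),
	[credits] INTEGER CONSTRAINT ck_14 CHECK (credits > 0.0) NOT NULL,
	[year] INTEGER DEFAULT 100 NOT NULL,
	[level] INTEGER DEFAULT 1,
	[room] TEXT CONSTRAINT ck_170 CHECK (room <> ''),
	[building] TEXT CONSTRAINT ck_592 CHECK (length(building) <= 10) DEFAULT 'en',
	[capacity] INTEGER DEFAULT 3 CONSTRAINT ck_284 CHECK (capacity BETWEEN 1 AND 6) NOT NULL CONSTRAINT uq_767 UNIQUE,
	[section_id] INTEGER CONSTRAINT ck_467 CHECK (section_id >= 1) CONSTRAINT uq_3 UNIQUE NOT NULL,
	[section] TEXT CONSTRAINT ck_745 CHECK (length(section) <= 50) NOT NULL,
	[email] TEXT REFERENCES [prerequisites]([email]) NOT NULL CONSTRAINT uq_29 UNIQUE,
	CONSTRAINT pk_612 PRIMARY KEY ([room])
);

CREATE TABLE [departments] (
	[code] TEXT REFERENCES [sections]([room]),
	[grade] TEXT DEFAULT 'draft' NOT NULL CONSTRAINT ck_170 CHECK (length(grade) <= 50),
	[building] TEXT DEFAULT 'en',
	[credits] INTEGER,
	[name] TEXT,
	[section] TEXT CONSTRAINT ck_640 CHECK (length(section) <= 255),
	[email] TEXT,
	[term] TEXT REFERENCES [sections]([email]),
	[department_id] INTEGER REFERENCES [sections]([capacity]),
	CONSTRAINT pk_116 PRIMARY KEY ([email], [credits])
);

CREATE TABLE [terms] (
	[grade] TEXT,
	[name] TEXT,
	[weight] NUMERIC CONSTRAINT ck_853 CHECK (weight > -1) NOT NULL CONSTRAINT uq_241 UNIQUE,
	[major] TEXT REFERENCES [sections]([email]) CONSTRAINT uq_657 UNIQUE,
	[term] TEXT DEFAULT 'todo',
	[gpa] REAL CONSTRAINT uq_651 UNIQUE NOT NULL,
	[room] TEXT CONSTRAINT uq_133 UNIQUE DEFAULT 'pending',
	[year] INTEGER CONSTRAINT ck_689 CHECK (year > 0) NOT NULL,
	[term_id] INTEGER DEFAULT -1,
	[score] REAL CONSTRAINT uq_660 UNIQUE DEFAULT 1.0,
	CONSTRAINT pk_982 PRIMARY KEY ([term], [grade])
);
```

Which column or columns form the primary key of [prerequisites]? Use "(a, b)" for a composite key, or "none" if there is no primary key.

A table-level PRIMARY KEY clause names 2 columns: code, prerequisite_id.
This is a composite key — the combination is unique, not each column individually.

(code, prerequisite_id)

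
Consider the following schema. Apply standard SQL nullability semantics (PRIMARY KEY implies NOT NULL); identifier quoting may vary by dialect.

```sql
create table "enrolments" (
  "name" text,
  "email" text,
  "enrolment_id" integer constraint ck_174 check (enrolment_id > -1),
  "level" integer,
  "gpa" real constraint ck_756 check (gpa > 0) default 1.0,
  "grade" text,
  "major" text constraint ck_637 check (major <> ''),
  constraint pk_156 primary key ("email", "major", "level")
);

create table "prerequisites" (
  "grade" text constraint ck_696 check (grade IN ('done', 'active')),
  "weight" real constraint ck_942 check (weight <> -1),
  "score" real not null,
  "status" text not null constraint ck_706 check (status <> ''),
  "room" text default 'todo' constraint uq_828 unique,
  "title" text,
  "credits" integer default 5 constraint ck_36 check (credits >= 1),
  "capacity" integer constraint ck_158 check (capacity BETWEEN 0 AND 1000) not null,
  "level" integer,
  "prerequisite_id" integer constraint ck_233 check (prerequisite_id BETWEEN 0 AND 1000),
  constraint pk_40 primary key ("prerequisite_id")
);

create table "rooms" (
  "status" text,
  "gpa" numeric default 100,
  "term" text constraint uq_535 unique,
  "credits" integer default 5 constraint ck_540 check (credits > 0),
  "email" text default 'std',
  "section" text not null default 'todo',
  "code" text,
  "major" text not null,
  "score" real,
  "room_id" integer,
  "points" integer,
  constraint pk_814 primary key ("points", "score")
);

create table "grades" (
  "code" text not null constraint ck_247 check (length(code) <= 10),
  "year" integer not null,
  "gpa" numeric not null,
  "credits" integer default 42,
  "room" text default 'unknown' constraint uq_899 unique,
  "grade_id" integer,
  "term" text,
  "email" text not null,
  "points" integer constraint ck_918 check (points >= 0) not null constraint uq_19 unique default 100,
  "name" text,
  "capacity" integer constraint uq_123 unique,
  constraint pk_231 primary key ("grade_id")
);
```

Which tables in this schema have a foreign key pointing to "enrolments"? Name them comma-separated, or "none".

none

No REFERENCES clause anywhere in the schema names enrolments.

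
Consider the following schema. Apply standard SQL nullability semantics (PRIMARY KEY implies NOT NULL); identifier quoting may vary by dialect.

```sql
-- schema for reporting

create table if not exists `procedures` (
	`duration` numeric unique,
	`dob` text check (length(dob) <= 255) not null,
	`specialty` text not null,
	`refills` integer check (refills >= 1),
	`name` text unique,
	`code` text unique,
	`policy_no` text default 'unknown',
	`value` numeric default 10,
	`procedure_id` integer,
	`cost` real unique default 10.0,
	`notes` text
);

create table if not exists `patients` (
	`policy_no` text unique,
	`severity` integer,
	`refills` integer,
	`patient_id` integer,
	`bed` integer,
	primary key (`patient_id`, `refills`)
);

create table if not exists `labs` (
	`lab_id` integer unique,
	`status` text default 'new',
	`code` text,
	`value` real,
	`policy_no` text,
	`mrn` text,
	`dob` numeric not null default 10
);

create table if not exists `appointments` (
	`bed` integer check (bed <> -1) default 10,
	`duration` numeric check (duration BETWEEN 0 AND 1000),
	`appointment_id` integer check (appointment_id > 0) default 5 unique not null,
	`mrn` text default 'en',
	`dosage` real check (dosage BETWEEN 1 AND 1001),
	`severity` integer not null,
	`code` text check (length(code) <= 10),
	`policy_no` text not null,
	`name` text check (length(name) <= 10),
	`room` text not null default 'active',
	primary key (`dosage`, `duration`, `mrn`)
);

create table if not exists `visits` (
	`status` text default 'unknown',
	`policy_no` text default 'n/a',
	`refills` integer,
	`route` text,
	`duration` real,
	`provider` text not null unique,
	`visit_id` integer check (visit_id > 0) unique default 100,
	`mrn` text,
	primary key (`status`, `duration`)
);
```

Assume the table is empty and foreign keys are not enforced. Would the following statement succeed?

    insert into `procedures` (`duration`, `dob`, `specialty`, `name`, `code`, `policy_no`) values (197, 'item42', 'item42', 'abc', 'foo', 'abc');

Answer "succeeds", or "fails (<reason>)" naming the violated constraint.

succeeds

NOT NULL columns: dob is supplied; specialty is supplied.
CHECK constraints: 'item42' satisfies (length(dob) <= 255).
No constraint is violated.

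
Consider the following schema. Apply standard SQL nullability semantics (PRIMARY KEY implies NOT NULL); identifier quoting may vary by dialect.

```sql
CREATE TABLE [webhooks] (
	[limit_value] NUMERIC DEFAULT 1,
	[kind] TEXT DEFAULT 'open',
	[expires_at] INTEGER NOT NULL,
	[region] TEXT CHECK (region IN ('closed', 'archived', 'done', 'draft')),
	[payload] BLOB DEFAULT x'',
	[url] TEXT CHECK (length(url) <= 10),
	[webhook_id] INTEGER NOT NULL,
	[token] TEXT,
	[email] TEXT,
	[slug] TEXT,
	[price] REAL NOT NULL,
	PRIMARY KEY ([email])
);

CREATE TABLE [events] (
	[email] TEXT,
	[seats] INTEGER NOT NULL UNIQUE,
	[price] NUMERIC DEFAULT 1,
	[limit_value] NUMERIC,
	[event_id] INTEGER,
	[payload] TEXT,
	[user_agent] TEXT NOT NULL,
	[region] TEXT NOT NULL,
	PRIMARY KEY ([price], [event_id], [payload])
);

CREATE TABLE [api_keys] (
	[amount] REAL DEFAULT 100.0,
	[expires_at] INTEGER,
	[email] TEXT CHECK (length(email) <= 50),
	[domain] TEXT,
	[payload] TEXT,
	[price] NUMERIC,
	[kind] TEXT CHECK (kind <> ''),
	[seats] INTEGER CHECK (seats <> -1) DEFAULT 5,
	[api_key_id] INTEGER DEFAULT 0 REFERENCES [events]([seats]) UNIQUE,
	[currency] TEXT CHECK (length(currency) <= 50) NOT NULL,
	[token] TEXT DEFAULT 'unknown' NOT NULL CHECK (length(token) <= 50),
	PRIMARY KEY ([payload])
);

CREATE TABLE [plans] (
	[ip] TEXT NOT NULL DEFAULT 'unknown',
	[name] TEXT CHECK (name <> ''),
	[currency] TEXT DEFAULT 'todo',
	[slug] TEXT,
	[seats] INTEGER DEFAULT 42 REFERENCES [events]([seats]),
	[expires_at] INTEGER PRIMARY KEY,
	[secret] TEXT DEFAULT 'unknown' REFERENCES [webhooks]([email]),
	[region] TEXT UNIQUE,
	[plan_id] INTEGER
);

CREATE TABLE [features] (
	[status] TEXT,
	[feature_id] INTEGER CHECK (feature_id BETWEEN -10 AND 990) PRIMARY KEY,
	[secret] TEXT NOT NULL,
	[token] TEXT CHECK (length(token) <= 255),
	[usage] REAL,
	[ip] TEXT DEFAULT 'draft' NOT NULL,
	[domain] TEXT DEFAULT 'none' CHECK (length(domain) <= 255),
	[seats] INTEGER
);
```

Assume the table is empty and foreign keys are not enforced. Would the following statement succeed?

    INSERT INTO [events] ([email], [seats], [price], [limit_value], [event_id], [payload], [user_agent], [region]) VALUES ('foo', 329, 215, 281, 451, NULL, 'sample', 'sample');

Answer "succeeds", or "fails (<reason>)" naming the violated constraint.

fails (NOT NULL on payload)

payload is explicitly set to NULL, but payload is part of the PRIMARY KEY (implied NOT NULL).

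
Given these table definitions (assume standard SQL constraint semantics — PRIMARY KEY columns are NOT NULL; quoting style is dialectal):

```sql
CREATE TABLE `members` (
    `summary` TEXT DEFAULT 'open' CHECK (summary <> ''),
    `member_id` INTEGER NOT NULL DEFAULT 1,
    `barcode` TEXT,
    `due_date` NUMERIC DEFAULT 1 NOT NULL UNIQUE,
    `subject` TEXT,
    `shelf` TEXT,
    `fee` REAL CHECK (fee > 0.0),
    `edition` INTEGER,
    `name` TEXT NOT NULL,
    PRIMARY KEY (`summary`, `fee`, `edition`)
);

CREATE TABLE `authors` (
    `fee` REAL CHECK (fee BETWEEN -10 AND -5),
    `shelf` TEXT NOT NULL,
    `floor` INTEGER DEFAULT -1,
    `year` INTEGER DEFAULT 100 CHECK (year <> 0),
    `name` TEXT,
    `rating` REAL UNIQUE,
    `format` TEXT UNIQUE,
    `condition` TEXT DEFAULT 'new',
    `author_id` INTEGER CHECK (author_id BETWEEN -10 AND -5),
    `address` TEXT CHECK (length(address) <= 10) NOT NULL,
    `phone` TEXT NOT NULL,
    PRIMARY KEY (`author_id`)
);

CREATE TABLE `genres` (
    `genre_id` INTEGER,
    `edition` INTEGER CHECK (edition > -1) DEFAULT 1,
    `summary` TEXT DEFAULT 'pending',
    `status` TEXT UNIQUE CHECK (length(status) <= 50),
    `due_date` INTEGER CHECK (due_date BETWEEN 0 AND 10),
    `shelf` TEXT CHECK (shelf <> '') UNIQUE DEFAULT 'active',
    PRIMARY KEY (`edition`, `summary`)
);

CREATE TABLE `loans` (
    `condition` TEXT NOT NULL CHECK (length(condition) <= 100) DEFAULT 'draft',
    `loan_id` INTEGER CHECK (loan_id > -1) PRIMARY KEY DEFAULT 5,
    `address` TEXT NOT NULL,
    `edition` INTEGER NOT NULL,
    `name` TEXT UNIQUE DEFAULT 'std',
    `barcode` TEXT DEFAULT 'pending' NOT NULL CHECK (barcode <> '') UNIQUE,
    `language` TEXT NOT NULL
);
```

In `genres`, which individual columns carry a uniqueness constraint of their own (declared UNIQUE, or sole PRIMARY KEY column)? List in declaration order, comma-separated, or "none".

- genre_id: no UNIQUE or single-column PK constraint.
- edition: part of a composite PRIMARY KEY — only the tuple is unique, not this column on its own.
- summary: part of a composite PRIMARY KEY — only the tuple is unique, not this column on its own.
- status: declared UNIQUE → unique.
- due_date: no UNIQUE or single-column PK constraint.
- shelf: declared UNIQUE → unique.

status, shelf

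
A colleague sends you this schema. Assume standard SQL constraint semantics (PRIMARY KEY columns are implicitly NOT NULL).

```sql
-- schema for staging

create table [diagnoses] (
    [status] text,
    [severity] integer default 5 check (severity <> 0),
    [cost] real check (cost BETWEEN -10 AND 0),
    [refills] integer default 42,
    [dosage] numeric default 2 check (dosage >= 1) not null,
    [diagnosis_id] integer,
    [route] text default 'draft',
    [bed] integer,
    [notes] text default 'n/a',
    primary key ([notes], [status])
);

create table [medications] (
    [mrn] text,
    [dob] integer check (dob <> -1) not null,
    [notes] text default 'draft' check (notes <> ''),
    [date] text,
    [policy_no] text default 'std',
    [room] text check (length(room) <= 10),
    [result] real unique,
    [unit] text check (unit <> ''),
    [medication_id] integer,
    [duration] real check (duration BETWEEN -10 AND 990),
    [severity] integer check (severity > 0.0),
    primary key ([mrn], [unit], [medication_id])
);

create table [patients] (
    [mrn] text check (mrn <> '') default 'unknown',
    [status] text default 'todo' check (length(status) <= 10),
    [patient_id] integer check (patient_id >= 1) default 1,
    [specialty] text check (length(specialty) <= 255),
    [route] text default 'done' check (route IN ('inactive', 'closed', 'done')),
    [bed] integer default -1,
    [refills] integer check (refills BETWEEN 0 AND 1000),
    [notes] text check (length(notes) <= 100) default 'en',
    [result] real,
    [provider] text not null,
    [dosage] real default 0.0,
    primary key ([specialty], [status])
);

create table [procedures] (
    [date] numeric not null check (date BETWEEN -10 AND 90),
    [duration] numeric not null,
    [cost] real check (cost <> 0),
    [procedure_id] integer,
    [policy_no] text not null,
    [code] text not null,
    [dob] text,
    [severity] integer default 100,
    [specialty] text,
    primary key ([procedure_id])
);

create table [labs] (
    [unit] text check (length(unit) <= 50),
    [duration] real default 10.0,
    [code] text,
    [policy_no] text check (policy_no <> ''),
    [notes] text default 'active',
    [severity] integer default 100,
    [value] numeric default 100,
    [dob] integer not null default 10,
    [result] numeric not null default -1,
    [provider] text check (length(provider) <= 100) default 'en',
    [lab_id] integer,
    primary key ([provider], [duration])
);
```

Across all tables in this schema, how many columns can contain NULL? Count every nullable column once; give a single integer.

32

diagnoses: 6 nullable (severity, cost, refills, diagnosis_id, route, bed — PK (notes, status) and explicit NOT NULL columns excluded).
medications: 7 nullable (notes, date, policy_no, room, result, duration, severity — PK (mrn, unit, medication_id) and explicit NOT NULL columns excluded).
patients: 8 nullable (mrn, patient_id, route, bed, refills, notes, result, dosage — PK (specialty, status) and explicit NOT NULL columns excluded).
procedures: 4 nullable (cost, dob, severity, specialty — PK (procedure_id) and explicit NOT NULL columns excluded).
labs: 7 nullable (unit, code, policy_no, notes, severity, value, lab_id — PK (provider, duration) and explicit NOT NULL columns excluded).
Total: 6 + 7 + 8 + 4 + 7 = 32.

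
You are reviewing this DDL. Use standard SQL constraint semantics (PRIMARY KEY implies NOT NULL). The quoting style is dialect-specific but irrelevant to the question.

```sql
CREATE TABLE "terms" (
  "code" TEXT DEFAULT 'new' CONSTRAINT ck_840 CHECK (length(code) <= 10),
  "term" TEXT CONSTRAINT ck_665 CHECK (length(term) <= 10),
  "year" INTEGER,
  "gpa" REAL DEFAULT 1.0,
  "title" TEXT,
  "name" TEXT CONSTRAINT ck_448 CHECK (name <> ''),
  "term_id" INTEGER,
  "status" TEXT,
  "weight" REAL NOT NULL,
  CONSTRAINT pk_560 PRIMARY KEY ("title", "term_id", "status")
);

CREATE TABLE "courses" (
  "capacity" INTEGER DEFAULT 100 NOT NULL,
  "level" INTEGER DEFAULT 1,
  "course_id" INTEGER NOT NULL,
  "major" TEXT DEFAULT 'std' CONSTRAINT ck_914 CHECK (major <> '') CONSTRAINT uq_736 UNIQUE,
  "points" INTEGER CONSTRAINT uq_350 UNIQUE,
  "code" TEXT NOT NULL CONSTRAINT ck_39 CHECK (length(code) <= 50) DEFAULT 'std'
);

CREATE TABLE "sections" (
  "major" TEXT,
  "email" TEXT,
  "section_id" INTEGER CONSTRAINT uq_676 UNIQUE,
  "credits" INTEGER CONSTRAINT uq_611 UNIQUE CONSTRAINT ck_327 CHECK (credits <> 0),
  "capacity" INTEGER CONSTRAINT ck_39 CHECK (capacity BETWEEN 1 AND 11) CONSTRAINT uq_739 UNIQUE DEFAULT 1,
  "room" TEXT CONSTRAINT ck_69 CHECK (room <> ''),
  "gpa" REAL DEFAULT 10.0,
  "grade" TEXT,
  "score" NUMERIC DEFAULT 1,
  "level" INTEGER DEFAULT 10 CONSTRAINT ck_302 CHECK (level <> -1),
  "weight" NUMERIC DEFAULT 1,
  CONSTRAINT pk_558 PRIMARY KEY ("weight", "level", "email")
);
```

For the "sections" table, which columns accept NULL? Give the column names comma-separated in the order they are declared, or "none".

major, section_id, credits, capacity, room, gpa, grade, score

- major: no NOT NULL constraint applies → nullable.
- email: part of the PRIMARY KEY, which implies NOT NULL → not nullable.
- section_id: UNIQUE does not imply NOT NULL → nullable.
- credits: CHECK does not forbid NULL (a CHECK constraint passes when its expression is NULL) → nullable.
- capacity: CHECK does not forbid NULL (a CHECK constraint passes when its expression is NULL) → nullable.
- room: CHECK does not forbid NULL (a CHECK constraint passes when its expression is NULL) → nullable.
- gpa: DEFAULT only fills an omitted column; an explicit NULL is still allowed → nullable.
- grade: no NOT NULL constraint applies → nullable.
- score: DEFAULT only fills an omitted column; an explicit NULL is still allowed → nullable.
- level: part of the PRIMARY KEY, which implies NOT NULL → not nullable.
- weight: part of the PRIMARY KEY, which implies NOT NULL → not nullable.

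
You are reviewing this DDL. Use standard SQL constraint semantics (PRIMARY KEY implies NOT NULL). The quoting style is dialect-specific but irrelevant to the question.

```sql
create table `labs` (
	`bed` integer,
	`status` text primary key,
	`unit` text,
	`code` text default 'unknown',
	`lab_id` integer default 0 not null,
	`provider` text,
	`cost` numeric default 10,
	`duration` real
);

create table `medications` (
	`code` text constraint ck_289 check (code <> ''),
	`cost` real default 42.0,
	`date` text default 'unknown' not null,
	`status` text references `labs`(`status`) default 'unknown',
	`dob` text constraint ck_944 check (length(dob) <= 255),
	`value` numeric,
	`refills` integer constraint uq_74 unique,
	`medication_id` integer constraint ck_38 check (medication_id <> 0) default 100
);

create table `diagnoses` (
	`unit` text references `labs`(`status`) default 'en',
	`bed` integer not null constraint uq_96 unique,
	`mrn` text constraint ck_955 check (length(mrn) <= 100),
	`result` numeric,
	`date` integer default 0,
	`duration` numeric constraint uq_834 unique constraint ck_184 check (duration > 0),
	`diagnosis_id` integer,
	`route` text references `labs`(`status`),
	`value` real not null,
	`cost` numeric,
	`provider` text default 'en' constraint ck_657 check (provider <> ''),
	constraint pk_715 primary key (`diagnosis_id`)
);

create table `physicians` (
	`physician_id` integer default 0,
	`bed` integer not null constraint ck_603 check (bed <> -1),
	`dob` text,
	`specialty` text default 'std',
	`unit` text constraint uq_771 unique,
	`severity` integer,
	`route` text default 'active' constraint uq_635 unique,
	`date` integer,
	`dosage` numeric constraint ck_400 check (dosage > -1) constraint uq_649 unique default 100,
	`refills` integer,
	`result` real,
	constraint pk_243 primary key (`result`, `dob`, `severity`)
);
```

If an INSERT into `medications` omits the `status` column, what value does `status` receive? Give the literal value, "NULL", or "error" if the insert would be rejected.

status has an explicit DEFAULT 'unknown'.
When the column is omitted from an INSERT, that default is used.

'unknown'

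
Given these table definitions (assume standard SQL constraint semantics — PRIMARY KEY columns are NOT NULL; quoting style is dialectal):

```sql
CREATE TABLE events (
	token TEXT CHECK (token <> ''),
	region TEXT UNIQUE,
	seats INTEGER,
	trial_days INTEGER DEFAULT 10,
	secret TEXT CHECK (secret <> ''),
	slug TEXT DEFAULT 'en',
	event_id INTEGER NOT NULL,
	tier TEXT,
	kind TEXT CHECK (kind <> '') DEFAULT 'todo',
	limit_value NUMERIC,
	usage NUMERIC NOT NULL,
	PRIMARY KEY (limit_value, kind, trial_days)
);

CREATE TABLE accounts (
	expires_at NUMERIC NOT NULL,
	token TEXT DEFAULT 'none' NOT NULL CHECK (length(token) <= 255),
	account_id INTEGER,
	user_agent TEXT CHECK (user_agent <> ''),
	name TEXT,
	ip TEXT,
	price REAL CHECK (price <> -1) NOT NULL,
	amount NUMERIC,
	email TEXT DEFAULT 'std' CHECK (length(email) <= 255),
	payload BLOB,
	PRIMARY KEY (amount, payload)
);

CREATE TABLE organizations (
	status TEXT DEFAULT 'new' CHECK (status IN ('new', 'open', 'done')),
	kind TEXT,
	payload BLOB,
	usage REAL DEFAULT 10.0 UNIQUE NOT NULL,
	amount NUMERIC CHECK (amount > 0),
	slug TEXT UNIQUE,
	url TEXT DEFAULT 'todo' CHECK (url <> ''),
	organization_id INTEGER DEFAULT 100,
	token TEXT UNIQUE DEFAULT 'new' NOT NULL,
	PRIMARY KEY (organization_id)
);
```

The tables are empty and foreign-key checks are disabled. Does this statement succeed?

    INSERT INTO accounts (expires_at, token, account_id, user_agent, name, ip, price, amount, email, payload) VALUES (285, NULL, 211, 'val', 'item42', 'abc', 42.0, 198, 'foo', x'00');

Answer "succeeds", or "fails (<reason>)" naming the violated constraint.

fails (NOT NULL on token)

token is explicitly set to NULL, but token is declared NOT NULL.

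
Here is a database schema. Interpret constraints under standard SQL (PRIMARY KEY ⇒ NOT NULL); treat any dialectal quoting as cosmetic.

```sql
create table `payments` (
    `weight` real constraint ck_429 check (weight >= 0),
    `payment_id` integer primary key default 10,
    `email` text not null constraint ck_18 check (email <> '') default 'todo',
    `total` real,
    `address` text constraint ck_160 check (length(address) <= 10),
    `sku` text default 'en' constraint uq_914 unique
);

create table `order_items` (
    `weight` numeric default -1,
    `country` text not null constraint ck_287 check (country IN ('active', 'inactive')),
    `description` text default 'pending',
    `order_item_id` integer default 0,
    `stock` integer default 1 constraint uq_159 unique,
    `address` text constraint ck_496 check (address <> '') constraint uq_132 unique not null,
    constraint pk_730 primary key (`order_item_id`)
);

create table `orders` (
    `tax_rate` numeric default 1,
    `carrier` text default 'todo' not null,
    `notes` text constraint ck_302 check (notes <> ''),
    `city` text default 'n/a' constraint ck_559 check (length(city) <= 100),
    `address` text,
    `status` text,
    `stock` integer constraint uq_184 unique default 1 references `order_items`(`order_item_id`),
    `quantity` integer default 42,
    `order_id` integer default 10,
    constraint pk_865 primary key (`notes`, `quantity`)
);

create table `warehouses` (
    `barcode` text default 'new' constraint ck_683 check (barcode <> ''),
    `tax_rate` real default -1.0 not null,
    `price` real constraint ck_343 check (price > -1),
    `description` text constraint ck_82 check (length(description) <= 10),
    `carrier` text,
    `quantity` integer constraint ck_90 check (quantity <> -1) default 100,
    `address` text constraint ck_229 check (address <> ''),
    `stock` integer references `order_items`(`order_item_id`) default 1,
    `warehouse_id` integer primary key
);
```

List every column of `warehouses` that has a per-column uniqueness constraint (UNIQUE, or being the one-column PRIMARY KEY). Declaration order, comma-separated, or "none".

warehouse_id

- barcode: no UNIQUE or single-column PK constraint.
- tax_rate: no UNIQUE or single-column PK constraint.
- price: no UNIQUE or single-column PK constraint.
- description: no UNIQUE or single-column PK constraint.
- carrier: no UNIQUE or single-column PK constraint.
- quantity: no UNIQUE or single-column PK constraint.
- address: no UNIQUE or single-column PK constraint.
- stock: no UNIQUE or single-column PK constraint.
- warehouse_id: single-column PRIMARY KEY → unique.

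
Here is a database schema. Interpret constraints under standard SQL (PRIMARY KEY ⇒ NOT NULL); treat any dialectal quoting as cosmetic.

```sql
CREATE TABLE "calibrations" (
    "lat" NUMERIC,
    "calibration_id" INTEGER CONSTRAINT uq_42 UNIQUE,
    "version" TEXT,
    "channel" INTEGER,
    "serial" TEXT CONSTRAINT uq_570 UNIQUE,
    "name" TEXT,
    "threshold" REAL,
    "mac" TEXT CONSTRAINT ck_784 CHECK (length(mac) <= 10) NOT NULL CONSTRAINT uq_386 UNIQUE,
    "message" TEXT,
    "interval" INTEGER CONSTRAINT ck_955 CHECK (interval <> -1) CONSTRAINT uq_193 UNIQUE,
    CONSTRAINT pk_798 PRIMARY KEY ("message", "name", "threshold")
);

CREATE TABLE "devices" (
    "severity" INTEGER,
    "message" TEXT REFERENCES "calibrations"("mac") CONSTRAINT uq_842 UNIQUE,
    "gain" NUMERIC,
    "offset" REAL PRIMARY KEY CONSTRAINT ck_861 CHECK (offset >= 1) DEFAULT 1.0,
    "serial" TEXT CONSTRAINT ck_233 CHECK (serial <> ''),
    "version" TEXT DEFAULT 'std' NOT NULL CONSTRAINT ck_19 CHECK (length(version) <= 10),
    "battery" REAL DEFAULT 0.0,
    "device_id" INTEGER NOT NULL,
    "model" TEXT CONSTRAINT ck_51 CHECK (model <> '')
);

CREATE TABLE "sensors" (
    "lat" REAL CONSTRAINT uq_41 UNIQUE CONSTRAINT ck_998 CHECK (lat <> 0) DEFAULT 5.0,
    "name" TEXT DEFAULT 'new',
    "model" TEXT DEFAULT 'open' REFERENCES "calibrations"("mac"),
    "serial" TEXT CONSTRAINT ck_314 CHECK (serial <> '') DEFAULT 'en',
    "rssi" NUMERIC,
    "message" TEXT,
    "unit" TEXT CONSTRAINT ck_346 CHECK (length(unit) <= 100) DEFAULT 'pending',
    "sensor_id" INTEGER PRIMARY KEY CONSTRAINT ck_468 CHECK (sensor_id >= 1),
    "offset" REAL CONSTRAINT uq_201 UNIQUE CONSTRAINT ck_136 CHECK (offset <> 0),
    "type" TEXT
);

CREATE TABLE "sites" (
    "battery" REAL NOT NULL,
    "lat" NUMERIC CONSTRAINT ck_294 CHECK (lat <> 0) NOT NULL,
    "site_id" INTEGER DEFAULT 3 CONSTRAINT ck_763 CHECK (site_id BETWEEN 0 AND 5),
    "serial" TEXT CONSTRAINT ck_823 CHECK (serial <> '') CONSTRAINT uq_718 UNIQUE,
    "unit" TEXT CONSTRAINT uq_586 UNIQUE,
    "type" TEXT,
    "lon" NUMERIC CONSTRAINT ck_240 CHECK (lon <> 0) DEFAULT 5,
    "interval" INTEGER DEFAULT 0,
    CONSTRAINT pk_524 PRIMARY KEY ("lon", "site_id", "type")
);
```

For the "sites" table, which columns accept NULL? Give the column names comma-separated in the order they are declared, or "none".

- battery: declared NOT NULL → not nullable.
- lat: declared NOT NULL → not nullable.
- site_id: part of the PRIMARY KEY, which implies NOT NULL → not nullable.
- serial: CHECK does not forbid NULL (a CHECK constraint passes when its expression is NULL) → nullable.
- unit: UNIQUE does not imply NOT NULL → nullable.
- type: part of the PRIMARY KEY, which implies NOT NULL → not nullable.
- lon: part of the PRIMARY KEY, which implies NOT NULL → not nullable.
- interval: DEFAULT only fills an omitted column; an explicit NULL is still allowed → nullable.

serial, unit, interval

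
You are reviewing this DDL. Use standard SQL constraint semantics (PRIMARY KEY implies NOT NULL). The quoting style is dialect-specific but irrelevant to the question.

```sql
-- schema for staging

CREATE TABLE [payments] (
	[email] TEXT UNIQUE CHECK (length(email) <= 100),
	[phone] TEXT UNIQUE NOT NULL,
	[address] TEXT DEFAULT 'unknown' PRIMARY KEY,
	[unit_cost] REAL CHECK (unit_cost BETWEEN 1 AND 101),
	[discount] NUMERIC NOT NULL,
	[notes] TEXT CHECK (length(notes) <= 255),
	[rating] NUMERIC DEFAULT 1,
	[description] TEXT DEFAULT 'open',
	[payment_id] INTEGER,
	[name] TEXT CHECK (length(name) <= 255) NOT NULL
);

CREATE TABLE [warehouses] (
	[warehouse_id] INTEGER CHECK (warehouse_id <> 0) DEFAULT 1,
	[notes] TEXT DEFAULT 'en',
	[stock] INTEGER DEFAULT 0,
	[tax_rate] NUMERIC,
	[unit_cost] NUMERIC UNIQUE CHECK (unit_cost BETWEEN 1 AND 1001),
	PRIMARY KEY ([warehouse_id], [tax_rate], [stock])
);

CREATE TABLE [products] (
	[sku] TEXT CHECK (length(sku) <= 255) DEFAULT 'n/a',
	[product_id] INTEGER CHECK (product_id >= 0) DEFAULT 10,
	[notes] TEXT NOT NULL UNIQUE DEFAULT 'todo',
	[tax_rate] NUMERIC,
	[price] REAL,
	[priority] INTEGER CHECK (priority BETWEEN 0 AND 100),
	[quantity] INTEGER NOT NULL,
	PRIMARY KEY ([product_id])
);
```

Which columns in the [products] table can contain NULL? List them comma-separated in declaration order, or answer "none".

- sku: CHECK does not forbid NULL (a CHECK constraint passes when its expression is NULL) → nullable.
- product_id: part of the PRIMARY KEY, which implies NOT NULL → not nullable.
- notes: declared NOT NULL → not nullable.
- tax_rate: no NOT NULL constraint applies → nullable.
- price: no NOT NULL constraint applies → nullable.
- priority: CHECK does not forbid NULL (a CHECK constraint passes when its expression is NULL) → nullable.
- quantity: declared NOT NULL → not nullable.

sku, tax_rate, price, priority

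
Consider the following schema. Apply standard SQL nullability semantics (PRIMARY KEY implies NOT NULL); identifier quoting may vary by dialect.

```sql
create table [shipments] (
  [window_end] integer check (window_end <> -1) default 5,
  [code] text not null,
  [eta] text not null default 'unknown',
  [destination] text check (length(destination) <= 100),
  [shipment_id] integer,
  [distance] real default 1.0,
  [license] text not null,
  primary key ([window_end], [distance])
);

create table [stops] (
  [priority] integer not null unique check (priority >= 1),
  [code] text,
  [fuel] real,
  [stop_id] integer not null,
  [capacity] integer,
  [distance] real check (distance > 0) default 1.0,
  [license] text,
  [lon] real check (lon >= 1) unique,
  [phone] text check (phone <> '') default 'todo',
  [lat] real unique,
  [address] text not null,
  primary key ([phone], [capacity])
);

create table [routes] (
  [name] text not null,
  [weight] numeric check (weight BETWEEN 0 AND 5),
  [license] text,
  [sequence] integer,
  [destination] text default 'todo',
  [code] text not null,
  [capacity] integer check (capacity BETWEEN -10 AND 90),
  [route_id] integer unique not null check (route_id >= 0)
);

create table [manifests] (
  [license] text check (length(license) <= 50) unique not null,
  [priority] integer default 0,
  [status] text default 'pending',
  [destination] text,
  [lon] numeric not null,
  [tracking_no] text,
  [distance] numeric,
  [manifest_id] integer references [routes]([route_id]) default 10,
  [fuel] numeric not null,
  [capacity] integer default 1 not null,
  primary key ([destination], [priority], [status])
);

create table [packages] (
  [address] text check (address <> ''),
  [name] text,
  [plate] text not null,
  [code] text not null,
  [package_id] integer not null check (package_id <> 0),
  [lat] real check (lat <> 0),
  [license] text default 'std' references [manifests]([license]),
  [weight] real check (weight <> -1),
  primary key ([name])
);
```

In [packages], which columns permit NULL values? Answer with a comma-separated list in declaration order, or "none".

- address: CHECK does not forbid NULL (a CHECK constraint passes when its expression is NULL) → nullable.
- name: part of the PRIMARY KEY, which implies NOT NULL → not nullable.
- plate: declared NOT NULL → not nullable.
- code: declared NOT NULL → not nullable.
- package_id: declared NOT NULL → not nullable.
- lat: CHECK does not forbid NULL (a CHECK constraint passes when its expression is NULL) → nullable.
- license: a foreign key column may be NULL unless separately constrained → nullable.
- weight: CHECK does not forbid NULL (a CHECK constraint passes when its expression is NULL) → nullable.

address, lat, license, weight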